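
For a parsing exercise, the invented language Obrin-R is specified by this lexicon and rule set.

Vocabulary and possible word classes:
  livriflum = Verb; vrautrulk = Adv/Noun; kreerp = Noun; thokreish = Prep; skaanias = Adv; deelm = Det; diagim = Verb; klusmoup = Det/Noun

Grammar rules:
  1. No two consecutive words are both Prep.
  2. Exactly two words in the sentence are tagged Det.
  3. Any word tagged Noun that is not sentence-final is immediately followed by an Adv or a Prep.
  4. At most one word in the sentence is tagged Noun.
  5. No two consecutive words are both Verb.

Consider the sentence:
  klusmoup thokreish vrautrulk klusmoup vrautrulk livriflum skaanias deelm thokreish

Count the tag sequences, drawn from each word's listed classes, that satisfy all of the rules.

2

Candidates per position — 1:klusmoup {Det,Noun}; 2:thokreish {Prep}; 3:vrautrulk {Adv,Noun}; 4:klusmoup {Det,Noun}; 5:vrautrulk {Adv,Noun}; 6:livriflum {Verb}; 7:skaanias {Adv}; 8:deelm {Det}; 9:thokreish {Prep}.
There are 16 candidate sequences in total.
The sequences that satisfy every rule: Det Prep Adv Noun Adv Verb Adv Det Prep; Noun Prep Adv Det Adv Verb Adv Det Prep.
Count = 2.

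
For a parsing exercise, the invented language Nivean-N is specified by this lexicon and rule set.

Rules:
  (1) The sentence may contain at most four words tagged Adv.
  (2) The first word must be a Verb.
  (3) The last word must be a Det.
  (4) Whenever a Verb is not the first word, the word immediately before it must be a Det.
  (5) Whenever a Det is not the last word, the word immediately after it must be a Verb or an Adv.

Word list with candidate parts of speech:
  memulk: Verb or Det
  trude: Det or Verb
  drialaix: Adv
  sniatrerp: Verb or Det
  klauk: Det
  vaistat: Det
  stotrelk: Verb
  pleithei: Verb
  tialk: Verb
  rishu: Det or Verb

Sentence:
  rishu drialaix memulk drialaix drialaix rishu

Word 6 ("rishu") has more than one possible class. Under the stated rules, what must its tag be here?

Candidates per position — 1:rishu {Det,Verb}; 2:drialaix {Adv}; 3:memulk {Verb,Det}; 4:drialaix {Adv}; 5:drialaix {Adv}; 6:rishu {Det,Verb}.
Position 1: tagging it Det would leave rule 2 unsatisfiable, so it must be Verb.
Position 3: tagging it Verb would leave rule 4 unsatisfiable, so it must be Det.
Position 6: tagging it Verb would leave rule 3 unsatisfiable, so it must be Det.
The only consistent sequence is: Verb Adv Det Adv Adv Det.
Rule-by-rule: rule 1 ok; rule 2 ok; rule 3 ok; rule 4 ok; rule 5 ok.

Det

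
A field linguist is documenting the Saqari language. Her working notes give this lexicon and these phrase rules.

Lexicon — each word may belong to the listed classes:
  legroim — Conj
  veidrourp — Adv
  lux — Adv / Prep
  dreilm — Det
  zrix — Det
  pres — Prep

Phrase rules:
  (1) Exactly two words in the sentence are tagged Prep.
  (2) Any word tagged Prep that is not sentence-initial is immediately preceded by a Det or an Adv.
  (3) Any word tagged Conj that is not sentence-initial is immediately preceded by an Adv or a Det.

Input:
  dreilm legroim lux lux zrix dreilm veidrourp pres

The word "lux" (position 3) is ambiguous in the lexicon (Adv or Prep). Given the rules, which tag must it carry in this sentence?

Adv

Candidates per position — 1:dreilm {Det}; 2:legroim {Conj}; 3:lux {Adv,Prep}; 4:lux {Adv,Prep}; 5:zrix {Det}; 6:dreilm {Det}; 7:veidrourp {Adv}; 8:pres {Prep}.
Position 3: tagging it Prep would leave rule 2 unsatisfiable, so it must be Adv.
Position 4: tagging it Adv would leave rule 1 unsatisfiable, so it must be Prep.
That leaves exactly one tagging: Det Conj Adv Prep Det Det Adv Prep.
Verifying each rule — rule 1 satisfied; rule 2 satisfied; rule 3 satisfied.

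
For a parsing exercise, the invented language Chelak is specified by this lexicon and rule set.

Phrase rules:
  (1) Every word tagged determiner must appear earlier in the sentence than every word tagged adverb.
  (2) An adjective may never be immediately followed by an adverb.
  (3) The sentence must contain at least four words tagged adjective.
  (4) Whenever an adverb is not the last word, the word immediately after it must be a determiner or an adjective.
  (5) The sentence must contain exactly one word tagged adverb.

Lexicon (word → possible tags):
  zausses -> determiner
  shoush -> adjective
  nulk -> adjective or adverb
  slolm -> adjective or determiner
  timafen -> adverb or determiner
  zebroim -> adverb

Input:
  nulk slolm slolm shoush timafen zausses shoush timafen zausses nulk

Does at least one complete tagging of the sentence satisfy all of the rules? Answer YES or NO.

YES

Candidates per position — 1:nulk {adjective,adverb}; 2:slolm {adjective,determiner}; 3:slolm {adjective,determiner}; 4:shoush {adjective}; 5:timafen {adverb,determiner}; 6:zausses {determiner}; 7:shoush {adjective}; 8:timafen {adverb,determiner}; 9:zausses {determiner}; 10:nulk {adjective,adverb}.
One satisfying assignment: adjective determiner adjective adjective determiner determiner adjective determiner determiner adverb.
Check: rule 1 holds; rule 2 holds; rule 3 holds; rule 4 holds; rule 5 holds.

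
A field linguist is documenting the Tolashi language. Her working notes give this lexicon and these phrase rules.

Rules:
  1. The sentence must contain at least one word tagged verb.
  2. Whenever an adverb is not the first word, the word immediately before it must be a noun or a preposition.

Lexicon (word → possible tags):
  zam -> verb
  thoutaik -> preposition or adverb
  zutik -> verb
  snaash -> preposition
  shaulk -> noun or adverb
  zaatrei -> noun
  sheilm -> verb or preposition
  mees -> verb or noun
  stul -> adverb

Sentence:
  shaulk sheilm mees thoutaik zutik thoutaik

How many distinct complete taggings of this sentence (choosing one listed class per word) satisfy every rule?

12

Candidates per position — 1:shaulk {noun,adverb}; 2:sheilm {verb,preposition}; 3:mees {verb,noun}; 4:thoutaik {preposition,adverb}; 5:zutik {verb}; 6:thoutaik {preposition,adverb}.
There are 32 candidate sequences in total.
Checking each against the rules leaves 12 sequences.
Count = 12.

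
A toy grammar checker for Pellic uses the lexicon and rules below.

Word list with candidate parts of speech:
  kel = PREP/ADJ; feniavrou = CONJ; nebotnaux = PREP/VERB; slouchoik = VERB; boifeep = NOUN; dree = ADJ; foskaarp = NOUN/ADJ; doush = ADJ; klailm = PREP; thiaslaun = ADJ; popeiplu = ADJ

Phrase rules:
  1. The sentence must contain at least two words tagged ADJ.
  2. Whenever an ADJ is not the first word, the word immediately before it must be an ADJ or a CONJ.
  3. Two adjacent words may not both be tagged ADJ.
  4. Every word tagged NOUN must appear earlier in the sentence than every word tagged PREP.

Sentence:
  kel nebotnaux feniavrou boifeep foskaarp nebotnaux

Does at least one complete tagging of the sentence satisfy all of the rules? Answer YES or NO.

NO

Candidates per position — 1:kel {PREP,ADJ}; 2:nebotnaux {PREP,VERB}; 3:feniavrou {CONJ}; 4:boifeep {NOUN}; 5:foskaarp {NOUN,ADJ}; 6:nebotnaux {PREP,VERB}.
Every candidate sequence violates at least one rule; no consistent tagging exists.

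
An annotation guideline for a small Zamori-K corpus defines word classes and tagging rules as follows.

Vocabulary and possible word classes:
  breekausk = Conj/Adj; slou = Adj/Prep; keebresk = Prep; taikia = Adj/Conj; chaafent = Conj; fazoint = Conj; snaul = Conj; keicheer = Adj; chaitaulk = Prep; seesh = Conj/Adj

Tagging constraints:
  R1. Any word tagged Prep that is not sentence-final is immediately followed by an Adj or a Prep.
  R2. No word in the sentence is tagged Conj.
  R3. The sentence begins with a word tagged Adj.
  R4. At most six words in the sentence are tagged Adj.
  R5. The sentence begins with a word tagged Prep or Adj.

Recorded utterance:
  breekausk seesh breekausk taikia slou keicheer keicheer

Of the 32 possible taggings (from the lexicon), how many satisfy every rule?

1

Candidates per position — 1:breekausk {Conj,Adj}; 2:seesh {Conj,Adj}; 3:breekausk {Conj,Adj}; 4:taikia {Adj,Conj}; 5:slou {Adj,Prep}; 6:keicheer {Adj}; 7:keicheer {Adj}.
There are 32 candidate sequences in total.
The sequences that satisfy every rule: Adj Adj Adj Adj Prep Adj Adj.
Count = 1.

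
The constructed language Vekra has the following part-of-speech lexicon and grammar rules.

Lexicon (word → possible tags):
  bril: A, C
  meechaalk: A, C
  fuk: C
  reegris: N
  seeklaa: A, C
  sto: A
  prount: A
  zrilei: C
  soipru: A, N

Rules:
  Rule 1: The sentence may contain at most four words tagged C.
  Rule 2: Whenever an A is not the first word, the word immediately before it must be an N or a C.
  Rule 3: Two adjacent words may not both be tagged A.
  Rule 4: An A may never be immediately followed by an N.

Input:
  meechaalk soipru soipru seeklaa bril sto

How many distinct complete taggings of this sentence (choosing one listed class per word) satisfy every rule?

Candidates per position — 1:meechaalk {A,C}; 2:soipru {A,N}; 3:soipru {A,N}; 4:seeklaa {A,C}; 5:bril {A,C}; 6:sto {A}.
There are 32 candidate sequences in total.
The sequences that satisfy every rule: C N A C C A; C N N A C A; C N N C C A.
Count = 3.

3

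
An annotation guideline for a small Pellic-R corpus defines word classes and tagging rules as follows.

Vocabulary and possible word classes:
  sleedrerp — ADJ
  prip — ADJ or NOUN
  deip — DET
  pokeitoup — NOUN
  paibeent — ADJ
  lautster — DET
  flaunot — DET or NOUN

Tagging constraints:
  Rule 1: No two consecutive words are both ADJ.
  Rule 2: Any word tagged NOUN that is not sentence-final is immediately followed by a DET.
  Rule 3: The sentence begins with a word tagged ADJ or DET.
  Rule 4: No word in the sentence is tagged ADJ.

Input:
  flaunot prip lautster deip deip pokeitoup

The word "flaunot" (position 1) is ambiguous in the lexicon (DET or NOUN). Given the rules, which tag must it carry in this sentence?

DET

Candidates per position — 1:flaunot {DET,NOUN}; 2:prip {ADJ,NOUN}; 3:lautster {DET}; 4:deip {DET}; 5:deip {DET}; 6:pokeitoup {NOUN}.
If word 1 were NOUN, no tagging could satisfy rule 2; so word 1 is DET.
If word 2 were ADJ, no tagging could satisfy rule 4; so word 2 is NOUN.
That leaves exactly one tagging: DET NOUN DET DET DET NOUN.
Verifying each rule — rule 1 ✓; rule 2 ✓; rule 3 ✓; rule 4 ✓.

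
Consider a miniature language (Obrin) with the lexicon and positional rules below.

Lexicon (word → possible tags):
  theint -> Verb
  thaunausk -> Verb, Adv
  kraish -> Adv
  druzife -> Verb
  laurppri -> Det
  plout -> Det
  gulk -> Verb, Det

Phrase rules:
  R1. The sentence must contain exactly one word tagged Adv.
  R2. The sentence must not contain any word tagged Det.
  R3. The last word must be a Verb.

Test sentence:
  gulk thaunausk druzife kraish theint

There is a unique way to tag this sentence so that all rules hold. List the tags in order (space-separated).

Verb Verb Verb Adv Verb

Candidates per position — 1:gulk {Verb,Det}; 2:thaunausk {Verb,Adv}; 3:druzife {Verb}; 4:kraish {Adv}; 5:theint {Verb}.
At position 1, choosing Det makes rule 2 impossible to satisfy; hence Verb.
At position 2, choosing Adv makes rule 1 impossible to satisfy; hence Verb.
The unique satisfying tagging is: Verb Verb Verb Adv Verb.
Verifying each rule — rule 1 satisfied; rule 2 satisfied; rule 3 satisfied.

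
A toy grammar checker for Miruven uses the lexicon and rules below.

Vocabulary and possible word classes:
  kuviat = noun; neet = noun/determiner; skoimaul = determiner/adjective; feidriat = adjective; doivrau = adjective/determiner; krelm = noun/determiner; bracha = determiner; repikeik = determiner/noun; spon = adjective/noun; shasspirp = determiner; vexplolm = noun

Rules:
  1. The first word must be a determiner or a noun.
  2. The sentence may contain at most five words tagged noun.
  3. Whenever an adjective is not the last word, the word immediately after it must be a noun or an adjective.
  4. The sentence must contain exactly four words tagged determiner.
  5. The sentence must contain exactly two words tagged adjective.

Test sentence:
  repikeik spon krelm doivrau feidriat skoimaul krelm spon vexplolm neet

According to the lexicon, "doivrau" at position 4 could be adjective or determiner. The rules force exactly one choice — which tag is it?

determiner

Candidates per position — 1:repikeik {determiner,noun}; 2:spon {adjective,noun}; 3:krelm {noun,determiner}; 4:doivrau {adjective,determiner}; 5:feidriat {adjective}; 6:skoimaul {determiner,adjective}; 7:krelm {noun,determiner}; 8:spon {adjective,noun}; 9:vexplolm {noun}; 10:neet {noun,determiner}.
At position 6, choosing determiner makes rule 3 impossible to satisfy; hence adjective.
At position 7, choosing determiner makes rule 3 impossible to satisfy; hence noun.
At position 8, choosing adjective makes rule 5 impossible to satisfy; hence noun.
At position 10, choosing noun makes rule 4 impossible to satisfy; hence determiner.
At position 1, choosing noun makes rule 4 impossible to satisfy; hence determiner.
At position 2, choosing adjective makes rule 5 impossible to satisfy; hence noun.
At position 3, choosing noun makes rule 4 impossible to satisfy; hence determiner.
At position 4, choosing adjective makes rule 4 impossible to satisfy; hence determiner.
That leaves exactly one tagging: determiner noun determiner determiner adjective adjective noun noun noun determiner.
Check: rule 1 satisfied; rule 2 satisfied; rule 3 satisfied; rule 4 satisfied; rule 5 satisfied.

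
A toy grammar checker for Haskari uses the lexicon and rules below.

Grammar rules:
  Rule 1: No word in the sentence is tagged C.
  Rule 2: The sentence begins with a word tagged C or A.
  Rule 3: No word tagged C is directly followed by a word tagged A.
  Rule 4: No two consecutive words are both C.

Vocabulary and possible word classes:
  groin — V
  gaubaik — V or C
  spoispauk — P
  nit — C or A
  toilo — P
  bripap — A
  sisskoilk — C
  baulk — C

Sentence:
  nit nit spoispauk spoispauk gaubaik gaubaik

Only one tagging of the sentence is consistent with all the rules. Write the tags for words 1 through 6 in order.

Candidates per position — 1:nit {C,A}; 2:nit {C,A}; 3:spoispauk {P}; 4:spoispauk {P}; 5:gaubaik {V,C}; 6:gaubaik {V,C}.
Position 1: C is ruled out by rule 1; that leaves A.
Position 2: C is ruled out by rule 1; that leaves A.
Position 5: C is ruled out by rule 1; that leaves V.
Position 6: C is ruled out by rule 1; that leaves V.
The unique satisfying tagging is: A A P P V V.
Rule-by-rule: rule 1 satisfied; rule 2 satisfied; rule 3 satisfied; rule 4 satisfied.

A A P P V V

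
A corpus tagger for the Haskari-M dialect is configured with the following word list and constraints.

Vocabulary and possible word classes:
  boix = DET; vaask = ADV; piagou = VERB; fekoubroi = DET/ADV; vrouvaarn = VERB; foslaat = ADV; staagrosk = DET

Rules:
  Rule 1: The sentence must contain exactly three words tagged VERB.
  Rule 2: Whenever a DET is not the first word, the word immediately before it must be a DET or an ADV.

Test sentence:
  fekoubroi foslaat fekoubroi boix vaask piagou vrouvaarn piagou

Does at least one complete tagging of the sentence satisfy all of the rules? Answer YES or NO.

Candidates per position — 1:fekoubroi {DET,ADV}; 2:foslaat {ADV}; 3:fekoubroi {DET,ADV}; 4:boix {DET}; 5:vaask {ADV}; 6:piagou {VERB}; 7:vrouvaarn {VERB}; 8:piagou {VERB}.
One satisfying assignment: DET ADV ADV DET ADV VERB VERB VERB.
Check: rule 1 holds; rule 2 holds.

YES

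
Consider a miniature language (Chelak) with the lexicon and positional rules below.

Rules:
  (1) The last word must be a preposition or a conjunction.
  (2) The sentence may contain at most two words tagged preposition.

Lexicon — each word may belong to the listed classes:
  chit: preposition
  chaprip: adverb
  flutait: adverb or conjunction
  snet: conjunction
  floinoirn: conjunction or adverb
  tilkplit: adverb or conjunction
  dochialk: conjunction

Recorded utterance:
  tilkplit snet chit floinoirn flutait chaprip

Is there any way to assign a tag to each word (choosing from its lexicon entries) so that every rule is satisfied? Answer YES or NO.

NO

Candidates per position — 1:tilkplit {adverb,conjunction}; 2:snet {conjunction}; 3:chit {preposition}; 4:floinoirn {conjunction,adverb}; 5:flutait {adverb,conjunction}; 6:chaprip {adverb}.
Rule 1 cannot be satisfied by any choice of tags from the lexicon.
So there is no consistent tagging.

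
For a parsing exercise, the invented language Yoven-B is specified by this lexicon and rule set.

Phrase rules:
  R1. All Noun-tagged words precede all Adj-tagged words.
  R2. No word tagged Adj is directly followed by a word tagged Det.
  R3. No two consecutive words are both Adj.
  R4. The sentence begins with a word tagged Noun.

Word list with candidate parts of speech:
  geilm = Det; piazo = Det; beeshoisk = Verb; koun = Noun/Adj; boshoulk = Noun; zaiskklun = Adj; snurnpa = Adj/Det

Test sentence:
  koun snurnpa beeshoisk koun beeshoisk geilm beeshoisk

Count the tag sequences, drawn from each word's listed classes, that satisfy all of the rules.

Candidates per position — 1:koun {Noun,Adj}; 2:snurnpa {Adj,Det}; 3:beeshoisk {Verb}; 4:koun {Noun,Adj}; 5:beeshoisk {Verb}; 6:geilm {Det}; 7:beeshoisk {Verb}.
There are 8 candidate sequences in total.
The sequences that satisfy every rule: Noun Adj Verb Adj Verb Det Verb; Noun Det Verb Noun Verb Det Verb; Noun Det Verb Adj Verb Det Verb.
Count = 3.

3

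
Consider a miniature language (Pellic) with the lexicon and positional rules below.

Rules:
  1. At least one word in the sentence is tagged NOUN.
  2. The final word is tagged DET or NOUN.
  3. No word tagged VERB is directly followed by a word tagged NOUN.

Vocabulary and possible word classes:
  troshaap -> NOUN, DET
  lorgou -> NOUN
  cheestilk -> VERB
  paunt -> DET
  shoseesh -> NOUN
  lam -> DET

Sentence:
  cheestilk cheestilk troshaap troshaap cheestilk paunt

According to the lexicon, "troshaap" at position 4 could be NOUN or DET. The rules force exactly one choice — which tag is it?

Candidates per position — 1:cheestilk {VERB}; 2:cheestilk {VERB}; 3:troshaap {NOUN,DET}; 4:troshaap {NOUN,DET}; 5:cheestilk {VERB}; 6:paunt {DET}.
At position 3, choosing NOUN makes rule 3 impossible to satisfy; hence DET.
At position 4, choosing DET makes rule 1 impossible to satisfy; hence NOUN.
That leaves exactly one tagging: VERB VERB DET NOUN VERB DET.
Verifying each rule — rule 1 satisfied; rule 2 satisfied; rule 3 satisfied.

NOUN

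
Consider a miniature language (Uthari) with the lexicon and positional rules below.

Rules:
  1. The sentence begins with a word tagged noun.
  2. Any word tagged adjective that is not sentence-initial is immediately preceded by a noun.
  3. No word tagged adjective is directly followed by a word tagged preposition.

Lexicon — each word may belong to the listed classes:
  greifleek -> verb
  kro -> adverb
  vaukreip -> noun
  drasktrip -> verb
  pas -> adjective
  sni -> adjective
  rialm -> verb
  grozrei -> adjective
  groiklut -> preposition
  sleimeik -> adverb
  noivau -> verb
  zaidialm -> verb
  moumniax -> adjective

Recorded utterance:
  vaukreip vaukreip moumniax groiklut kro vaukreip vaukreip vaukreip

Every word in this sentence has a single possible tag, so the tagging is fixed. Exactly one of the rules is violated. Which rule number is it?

3

Fixed tagging: noun noun adjective preposition adverb noun noun noun.
Applying the rules: R1 ✓, R2 ✓, R3 ✗.
Only rule 3 fails.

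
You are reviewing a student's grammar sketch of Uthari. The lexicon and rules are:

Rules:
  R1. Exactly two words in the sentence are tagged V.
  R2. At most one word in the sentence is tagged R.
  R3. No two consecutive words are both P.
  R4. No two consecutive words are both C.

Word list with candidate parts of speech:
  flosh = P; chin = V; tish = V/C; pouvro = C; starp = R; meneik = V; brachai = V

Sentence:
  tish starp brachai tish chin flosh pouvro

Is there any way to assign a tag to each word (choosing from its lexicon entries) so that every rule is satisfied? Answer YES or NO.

Candidates per position — 1:tish {V,C}; 2:starp {R}; 3:brachai {V}; 4:tish {V,C}; 5:chin {V}; 6:flosh {P}; 7:pouvro {C}.
One satisfying assignment: C R V C V P C.
Rule-by-rule: rule 1 holds; rule 2 holds; rule 3 holds; rule 4 holds.

YES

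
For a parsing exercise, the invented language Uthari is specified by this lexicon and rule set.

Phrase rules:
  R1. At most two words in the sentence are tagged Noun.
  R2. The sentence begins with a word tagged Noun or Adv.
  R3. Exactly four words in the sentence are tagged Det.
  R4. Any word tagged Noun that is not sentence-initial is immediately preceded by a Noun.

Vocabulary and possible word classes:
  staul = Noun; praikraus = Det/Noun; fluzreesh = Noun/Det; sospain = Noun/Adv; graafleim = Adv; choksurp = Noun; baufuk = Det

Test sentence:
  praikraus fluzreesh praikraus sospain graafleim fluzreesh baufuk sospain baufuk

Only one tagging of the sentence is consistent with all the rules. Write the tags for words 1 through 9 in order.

Candidates per position — 1:praikraus {Det,Noun}; 2:fluzreesh {Noun,Det}; 3:praikraus {Det,Noun}; 4:sospain {Noun,Adv}; 5:graafleim {Adv}; 6:fluzreesh {Noun,Det}; 7:baufuk {Det}; 8:sospain {Noun,Adv}; 9:baufuk {Det}.
If word 1 were Det, no tagging could satisfy rule 2; so word 1 is Noun.
If word 6 were Noun, no tagging could satisfy rule 4; so word 6 is Det.
If word 8 were Noun, no tagging could satisfy rule 4; so word 8 is Adv.
The remaining ambiguous positions (2, 3, 4) are resolved jointly — only one combination satisfies every rule.
The unique satisfying tagging is: Noun Noun Det Adv Adv Det Det Adv Det.
Checking: rule 1 holds; rule 2 holds; rule 3 holds; rule 4 holds.

Noun Noun Det Adv Adv Det Det Adv Det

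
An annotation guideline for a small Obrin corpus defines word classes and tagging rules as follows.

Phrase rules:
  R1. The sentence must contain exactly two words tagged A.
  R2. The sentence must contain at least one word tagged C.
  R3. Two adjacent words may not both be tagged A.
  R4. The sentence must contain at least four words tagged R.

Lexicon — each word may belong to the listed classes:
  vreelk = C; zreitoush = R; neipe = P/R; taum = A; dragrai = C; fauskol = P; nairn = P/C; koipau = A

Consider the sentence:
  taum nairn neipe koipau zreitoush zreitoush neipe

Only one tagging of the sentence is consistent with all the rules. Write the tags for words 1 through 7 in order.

Candidates per position — 1:taum {A}; 2:nairn {P,C}; 3:neipe {P,R}; 4:koipau {A}; 5:zreitoush {R}; 6:zreitoush {R}; 7:neipe {P,R}.
At position 2, choosing P makes rule 2 impossible to satisfy; hence C.
At position 3, choosing P makes rule 4 impossible to satisfy; hence R.
At position 7, choosing P makes rule 4 impossible to satisfy; hence R.
That leaves exactly one tagging: A C R A R R R.
Rule-by-rule: rule 1 ✓; rule 2 ✓; rule 3 ✓; rule 4 ✓.

A C R A R R R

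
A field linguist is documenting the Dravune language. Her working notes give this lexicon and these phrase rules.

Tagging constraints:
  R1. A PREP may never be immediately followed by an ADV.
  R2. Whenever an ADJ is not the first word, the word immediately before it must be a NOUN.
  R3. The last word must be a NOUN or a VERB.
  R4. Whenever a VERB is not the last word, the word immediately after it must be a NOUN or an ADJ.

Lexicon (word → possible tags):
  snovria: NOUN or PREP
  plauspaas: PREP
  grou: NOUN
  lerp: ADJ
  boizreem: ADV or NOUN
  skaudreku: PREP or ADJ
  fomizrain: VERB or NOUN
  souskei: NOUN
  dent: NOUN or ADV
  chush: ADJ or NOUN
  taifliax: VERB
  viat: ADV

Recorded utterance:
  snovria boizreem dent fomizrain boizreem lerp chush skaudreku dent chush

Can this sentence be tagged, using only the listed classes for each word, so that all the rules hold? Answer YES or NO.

Candidates per position — 1:snovria {NOUN,PREP}; 2:boizreem {ADV,NOUN}; 3:dent {NOUN,ADV}; 4:fomizrain {VERB,NOUN}; 5:boizreem {ADV,NOUN}; 6:lerp {ADJ}; 7:chush {ADJ,NOUN}; 8:skaudreku {PREP,ADJ}; 9:dent {NOUN,ADV}; 10:chush {ADJ,NOUN}.
One satisfying assignment: PREP NOUN NOUN NOUN NOUN ADJ NOUN PREP NOUN NOUN.
Verifying each rule — rule 1 ok; rule 2 ok; rule 3 ok; rule 4 ok.

YES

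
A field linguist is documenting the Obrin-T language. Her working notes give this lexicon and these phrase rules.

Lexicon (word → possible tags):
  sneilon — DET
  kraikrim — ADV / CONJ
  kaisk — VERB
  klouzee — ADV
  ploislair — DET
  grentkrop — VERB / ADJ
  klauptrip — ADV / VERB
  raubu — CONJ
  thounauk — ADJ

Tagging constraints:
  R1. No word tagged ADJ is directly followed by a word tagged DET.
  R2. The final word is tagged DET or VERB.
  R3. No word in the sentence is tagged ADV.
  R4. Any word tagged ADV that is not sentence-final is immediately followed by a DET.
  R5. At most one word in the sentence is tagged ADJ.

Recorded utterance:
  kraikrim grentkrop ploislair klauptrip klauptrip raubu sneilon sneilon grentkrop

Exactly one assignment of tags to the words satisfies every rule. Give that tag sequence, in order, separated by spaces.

CONJ VERB DET VERB VERB CONJ DET DET VERB

Candidates per position — 1:kraikrim {ADV,CONJ}; 2:grentkrop {VERB,ADJ}; 3:ploislair {DET}; 4:klauptrip {ADV,VERB}; 5:klauptrip {ADV,VERB}; 6:raubu {CONJ}; 7:sneilon {DET}; 8:sneilon {DET}; 9:grentkrop {VERB,ADJ}.
Position 1: ADV is ruled out by rule 3; that leaves CONJ.
Position 2: ADJ is ruled out by rule 1; that leaves VERB.
Position 4: ADV is ruled out by rule 3; that leaves VERB.
Position 5: ADV is ruled out by rule 3; that leaves VERB.
Position 9: ADJ is ruled out by rule 2; that leaves VERB.
That leaves exactly one tagging: CONJ VERB DET VERB VERB CONJ DET DET VERB.
Check: rule 1 ok; rule 2 ok; rule 3 ok; rule 4 ok; rule 5 ok.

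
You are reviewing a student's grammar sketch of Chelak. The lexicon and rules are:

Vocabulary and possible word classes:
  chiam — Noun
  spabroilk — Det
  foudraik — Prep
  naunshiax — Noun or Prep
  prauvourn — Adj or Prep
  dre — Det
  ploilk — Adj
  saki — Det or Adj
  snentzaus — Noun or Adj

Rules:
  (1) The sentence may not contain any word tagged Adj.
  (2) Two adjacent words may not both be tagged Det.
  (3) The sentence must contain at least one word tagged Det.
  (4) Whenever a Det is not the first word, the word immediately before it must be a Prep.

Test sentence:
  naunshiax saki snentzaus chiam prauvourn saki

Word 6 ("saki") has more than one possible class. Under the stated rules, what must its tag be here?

Det

Candidates per position — 1:naunshiax {Noun,Prep}; 2:saki {Det,Adj}; 3:snentzaus {Noun,Adj}; 4:chiam {Noun}; 5:prauvourn {Adj,Prep}; 6:saki {Det,Adj}.
At position 2, choosing Adj makes rule 1 impossible to satisfy; hence Det.
At position 3, choosing Adj makes rule 1 impossible to satisfy; hence Noun.
At position 5, choosing Adj makes rule 1 impossible to satisfy; hence Prep.
At position 6, choosing Adj makes rule 1 impossible to satisfy; hence Det.
At position 1, choosing Noun makes rule 4 impossible to satisfy; hence Prep.
The only consistent sequence is: Prep Det Noun Noun Prep Det.
Check: rule 1 ok; rule 2 ok; rule 3 ok; rule 4 ok.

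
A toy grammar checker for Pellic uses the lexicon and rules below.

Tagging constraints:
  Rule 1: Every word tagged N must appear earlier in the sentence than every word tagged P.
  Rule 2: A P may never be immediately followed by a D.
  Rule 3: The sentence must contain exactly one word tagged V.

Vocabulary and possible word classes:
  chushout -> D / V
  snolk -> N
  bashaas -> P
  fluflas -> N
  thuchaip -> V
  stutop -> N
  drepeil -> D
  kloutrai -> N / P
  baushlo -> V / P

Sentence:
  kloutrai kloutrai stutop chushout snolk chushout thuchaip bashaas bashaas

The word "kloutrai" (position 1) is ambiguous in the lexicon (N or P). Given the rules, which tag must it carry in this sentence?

N

Candidates per position — 1:kloutrai {N,P}; 2:kloutrai {N,P}; 3:stutop {N}; 4:chushout {D,V}; 5:snolk {N}; 6:chushout {D,V}; 7:thuchaip {V}; 8:bashaas {P}; 9:bashaas {P}.
At position 1, choosing P makes rule 1 impossible to satisfy; hence N.
At position 2, choosing P makes rule 1 impossible to satisfy; hence N.
At position 4, choosing V makes rule 3 impossible to satisfy; hence D.
At position 6, choosing V makes rule 3 impossible to satisfy; hence D.
The unique satisfying tagging is: N N N D N D V P P.
Verifying each rule — rule 1 ok; rule 2 ok; rule 3 ok.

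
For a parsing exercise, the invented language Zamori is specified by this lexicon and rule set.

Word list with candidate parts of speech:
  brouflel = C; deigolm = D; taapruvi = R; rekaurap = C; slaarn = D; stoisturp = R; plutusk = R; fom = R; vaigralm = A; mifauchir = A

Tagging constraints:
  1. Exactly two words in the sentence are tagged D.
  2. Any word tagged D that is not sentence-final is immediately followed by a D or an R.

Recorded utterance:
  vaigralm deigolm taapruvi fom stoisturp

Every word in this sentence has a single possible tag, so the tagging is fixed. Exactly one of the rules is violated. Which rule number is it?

1

Fixed tagging: A D R R R.
Checking each rule: R1 fail, R2 pass.
Only rule 1 fails.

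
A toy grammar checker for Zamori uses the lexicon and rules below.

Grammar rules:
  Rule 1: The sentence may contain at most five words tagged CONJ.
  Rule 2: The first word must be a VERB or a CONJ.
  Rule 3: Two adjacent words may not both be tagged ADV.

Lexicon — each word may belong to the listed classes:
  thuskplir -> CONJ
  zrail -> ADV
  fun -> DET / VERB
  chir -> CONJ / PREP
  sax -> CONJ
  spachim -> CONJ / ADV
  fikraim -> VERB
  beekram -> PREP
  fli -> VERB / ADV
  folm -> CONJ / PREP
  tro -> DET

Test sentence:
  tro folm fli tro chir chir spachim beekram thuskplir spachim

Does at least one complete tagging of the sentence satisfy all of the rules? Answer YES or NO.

Candidates per position — 1:tro {DET}; 2:folm {CONJ,PREP}; 3:fli {VERB,ADV}; 4:tro {DET}; 5:chir {CONJ,PREP}; 6:chir {CONJ,PREP}; 7:spachim {CONJ,ADV}; 8:beekram {PREP}; 9:thuskplir {CONJ}; 10:spachim {CONJ,ADV}.
Rule 2 cannot be satisfied by any choice of tags from the lexicon.
So there is no consistent tagging.

NO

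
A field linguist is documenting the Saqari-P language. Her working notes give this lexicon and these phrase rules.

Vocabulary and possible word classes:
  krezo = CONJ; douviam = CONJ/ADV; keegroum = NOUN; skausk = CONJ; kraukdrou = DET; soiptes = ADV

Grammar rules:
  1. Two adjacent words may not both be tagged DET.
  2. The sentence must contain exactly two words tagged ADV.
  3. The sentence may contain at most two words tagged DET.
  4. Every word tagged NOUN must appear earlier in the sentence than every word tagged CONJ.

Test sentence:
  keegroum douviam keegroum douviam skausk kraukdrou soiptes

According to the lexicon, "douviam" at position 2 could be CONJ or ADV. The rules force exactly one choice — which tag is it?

ADV

Candidates per position — 1:keegroum {NOUN}; 2:douviam {CONJ,ADV}; 3:keegroum {NOUN}; 4:douviam {CONJ,ADV}; 5:skausk {CONJ}; 6:kraukdrou {DET}; 7:soiptes {ADV}.
Position 2: tagging it CONJ would leave rule 4 unsatisfiable, so it must be ADV.
Position 4: tagging it ADV would leave rule 2 unsatisfiable, so it must be CONJ.
That leaves exactly one tagging: NOUN ADV NOUN CONJ CONJ DET ADV.
Rule-by-rule: rule 1 satisfied; rule 2 satisfied; rule 3 satisfied; rule 4 satisfied.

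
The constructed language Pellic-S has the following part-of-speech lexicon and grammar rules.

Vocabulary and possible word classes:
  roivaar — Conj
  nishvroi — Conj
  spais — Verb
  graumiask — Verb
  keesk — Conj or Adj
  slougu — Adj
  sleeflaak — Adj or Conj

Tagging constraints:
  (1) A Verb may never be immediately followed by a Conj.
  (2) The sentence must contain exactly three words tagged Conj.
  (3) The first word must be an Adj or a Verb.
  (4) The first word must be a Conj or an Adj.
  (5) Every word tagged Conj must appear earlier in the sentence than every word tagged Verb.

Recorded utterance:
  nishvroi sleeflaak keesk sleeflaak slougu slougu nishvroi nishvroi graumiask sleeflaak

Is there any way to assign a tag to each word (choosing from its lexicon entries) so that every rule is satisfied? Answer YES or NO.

NO

Candidates per position — 1:nishvroi {Conj}; 2:sleeflaak {Adj,Conj}; 3:keesk {Conj,Adj}; 4:sleeflaak {Adj,Conj}; 5:slougu {Adj}; 6:slougu {Adj}; 7:nishvroi {Conj}; 8:nishvroi {Conj}; 9:graumiask {Verb}; 10:sleeflaak {Adj,Conj}.
Rule 3 cannot be satisfied by any choice of tags from the lexicon.
So there is no consistent tagging.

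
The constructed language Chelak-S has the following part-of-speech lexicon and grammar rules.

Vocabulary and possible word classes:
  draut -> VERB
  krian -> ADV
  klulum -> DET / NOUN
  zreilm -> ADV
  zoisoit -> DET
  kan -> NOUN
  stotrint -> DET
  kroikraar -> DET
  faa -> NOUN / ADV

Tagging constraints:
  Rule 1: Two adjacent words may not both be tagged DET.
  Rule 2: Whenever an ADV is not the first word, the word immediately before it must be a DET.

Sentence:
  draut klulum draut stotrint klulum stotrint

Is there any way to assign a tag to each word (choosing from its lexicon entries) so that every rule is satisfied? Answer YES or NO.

YES

Candidates per position — 1:draut {VERB}; 2:klulum {DET,NOUN}; 3:draut {VERB}; 4:stotrint {DET}; 5:klulum {DET,NOUN}; 6:stotrint {DET}.
One satisfying assignment: VERB NOUN VERB DET NOUN DET.
Check: rule 1 satisfied; rule 2 satisfied.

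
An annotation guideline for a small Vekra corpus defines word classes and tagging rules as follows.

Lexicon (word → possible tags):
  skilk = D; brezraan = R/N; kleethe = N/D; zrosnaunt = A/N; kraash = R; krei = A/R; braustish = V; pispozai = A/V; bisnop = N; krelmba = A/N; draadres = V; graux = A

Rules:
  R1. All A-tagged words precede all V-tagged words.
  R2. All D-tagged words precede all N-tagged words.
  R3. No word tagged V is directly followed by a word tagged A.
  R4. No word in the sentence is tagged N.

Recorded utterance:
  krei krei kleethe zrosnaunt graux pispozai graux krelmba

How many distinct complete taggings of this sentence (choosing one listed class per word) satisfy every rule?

4

Candidates per position — 1:krei {A,R}; 2:krei {A,R}; 3:kleethe {N,D}; 4:zrosnaunt {A,N}; 5:graux {A}; 6:pispozai {A,V}; 7:graux {A}; 8:krelmba {A,N}.
There are 64 candidate sequences in total.
The sequences that satisfy every rule: A A D A A A A A; A R D A A A A A; R A D A A A A A; R R D A A A A A.
Count = 4.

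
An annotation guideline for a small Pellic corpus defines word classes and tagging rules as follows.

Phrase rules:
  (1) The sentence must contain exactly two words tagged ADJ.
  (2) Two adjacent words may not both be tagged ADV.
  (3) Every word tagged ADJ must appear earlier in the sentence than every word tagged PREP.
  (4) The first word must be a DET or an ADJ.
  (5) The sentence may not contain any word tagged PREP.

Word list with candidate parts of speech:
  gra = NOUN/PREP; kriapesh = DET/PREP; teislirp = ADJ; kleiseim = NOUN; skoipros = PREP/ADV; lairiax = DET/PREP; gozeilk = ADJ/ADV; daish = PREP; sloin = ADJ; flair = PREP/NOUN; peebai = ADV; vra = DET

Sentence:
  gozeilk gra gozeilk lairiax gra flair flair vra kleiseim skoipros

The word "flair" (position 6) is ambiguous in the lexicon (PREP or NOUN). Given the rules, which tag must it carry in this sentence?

Candidates per position — 1:gozeilk {ADJ,ADV}; 2:gra {NOUN,PREP}; 3:gozeilk {ADJ,ADV}; 4:lairiax {DET,PREP}; 5:gra {NOUN,PREP}; 6:flair {PREP,NOUN}; 7:flair {PREP,NOUN}; 8:vra {DET}; 9:kleiseim {NOUN}; 10:skoipros {PREP,ADV}.
Position 1: ADV is ruled out by rule 1; that leaves ADJ.
Position 2: PREP is ruled out by rule 5; that leaves NOUN.
Position 3: ADV is ruled out by rule 1; that leaves ADJ.
Position 4: PREP is ruled out by rule 5; that leaves DET.
Position 5: PREP is ruled out by rule 5; that leaves NOUN.
Position 6: PREP is ruled out by rule 5; that leaves NOUN.
Position 7: PREP is ruled out by rule 5; that leaves NOUN.
Position 10: PREP is ruled out by rule 5; that leaves ADV.
The unique satisfying tagging is: ADJ NOUN ADJ DET NOUN NOUN NOUN DET NOUN ADV.
Checking: rule 1 ok; rule 2 ok; rule 3 ok; rule 4 ok; rule 5 ok.

NOUN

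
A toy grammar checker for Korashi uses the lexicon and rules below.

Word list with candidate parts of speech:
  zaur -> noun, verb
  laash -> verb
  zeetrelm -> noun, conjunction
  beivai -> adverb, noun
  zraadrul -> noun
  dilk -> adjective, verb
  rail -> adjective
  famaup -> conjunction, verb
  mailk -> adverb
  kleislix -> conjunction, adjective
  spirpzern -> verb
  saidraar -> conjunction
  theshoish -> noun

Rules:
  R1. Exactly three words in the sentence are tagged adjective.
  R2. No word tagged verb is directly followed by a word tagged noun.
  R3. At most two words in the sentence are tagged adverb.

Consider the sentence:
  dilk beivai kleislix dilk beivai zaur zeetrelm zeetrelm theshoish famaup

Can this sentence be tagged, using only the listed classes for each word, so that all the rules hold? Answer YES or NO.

YES

Candidates per position — 1:dilk {adjective,verb}; 2:beivai {adverb,noun}; 3:kleislix {conjunction,adjective}; 4:dilk {adjective,verb}; 5:beivai {adverb,noun}; 6:zaur {noun,verb}; 7:zeetrelm {noun,conjunction}; 8:zeetrelm {noun,conjunction}; 9:theshoish {noun}; 10:famaup {conjunction,verb}.
One satisfying assignment: adjective adverb adjective adjective noun verb conjunction noun noun conjunction.
Checking: rule 1 ✓; rule 2 ✓; rule 3 ✓.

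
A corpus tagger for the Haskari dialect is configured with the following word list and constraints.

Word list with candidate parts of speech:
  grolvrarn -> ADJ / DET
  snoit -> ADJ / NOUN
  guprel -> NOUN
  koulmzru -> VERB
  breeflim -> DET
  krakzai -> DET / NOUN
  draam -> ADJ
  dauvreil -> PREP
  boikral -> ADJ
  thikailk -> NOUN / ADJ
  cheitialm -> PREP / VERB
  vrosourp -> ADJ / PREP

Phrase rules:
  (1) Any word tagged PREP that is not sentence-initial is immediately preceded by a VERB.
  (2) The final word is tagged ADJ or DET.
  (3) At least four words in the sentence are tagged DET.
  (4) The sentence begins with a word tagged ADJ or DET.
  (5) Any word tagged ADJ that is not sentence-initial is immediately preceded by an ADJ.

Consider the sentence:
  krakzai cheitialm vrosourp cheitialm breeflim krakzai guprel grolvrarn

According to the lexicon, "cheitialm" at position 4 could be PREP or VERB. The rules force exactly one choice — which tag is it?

Candidates per position — 1:krakzai {DET,NOUN}; 2:cheitialm {PREP,VERB}; 3:vrosourp {ADJ,PREP}; 4:cheitialm {PREP,VERB}; 5:breeflim {DET}; 6:krakzai {DET,NOUN}; 7:guprel {NOUN}; 8:grolvrarn {ADJ,DET}.
Position 1: tagging it NOUN would leave rule 3 unsatisfiable, so it must be DET.
Position 2: tagging it PREP would leave rule 1 unsatisfiable, so it must be VERB.
Position 3: tagging it ADJ would leave rule 5 unsatisfiable, so it must be PREP.
Position 4: tagging it PREP would leave rule 1 unsatisfiable, so it must be VERB.
Position 6: tagging it NOUN would leave rule 3 unsatisfiable, so it must be DET.
Position 8: tagging it ADJ would leave rule 3 unsatisfiable, so it must be DET.
That leaves exactly one tagging: DET VERB PREP VERB DET DET NOUN DET.
Check: rule 1 satisfied; rule 2 satisfied; rule 3 satisfied; rule 4 satisfied; rule 5 satisfied.

VERB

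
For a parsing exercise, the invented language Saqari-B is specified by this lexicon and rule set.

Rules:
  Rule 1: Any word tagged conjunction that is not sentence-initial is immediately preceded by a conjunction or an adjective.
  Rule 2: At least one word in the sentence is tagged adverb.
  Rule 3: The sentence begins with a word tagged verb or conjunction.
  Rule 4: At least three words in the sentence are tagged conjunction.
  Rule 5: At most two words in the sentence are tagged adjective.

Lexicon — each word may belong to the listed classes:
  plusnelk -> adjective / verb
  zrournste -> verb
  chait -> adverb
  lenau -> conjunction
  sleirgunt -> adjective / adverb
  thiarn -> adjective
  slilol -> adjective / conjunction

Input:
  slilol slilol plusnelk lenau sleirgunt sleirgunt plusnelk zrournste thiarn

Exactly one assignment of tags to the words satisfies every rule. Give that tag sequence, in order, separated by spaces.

Candidates per position — 1:slilol {adjective,conjunction}; 2:slilol {adjective,conjunction}; 3:plusnelk {adjective,verb}; 4:lenau {conjunction}; 5:sleirgunt {adjective,adverb}; 6:sleirgunt {adjective,adverb}; 7:plusnelk {adjective,verb}; 8:zrournste {verb}; 9:thiarn {adjective}.
At position 1, choosing adjective makes rule 3 impossible to satisfy; hence conjunction.
At position 2, choosing adjective makes rule 4 impossible to satisfy; hence conjunction.
At position 3, choosing verb makes rule 1 impossible to satisfy; hence adjective.
At position 5, choosing adjective makes rule 5 impossible to satisfy; hence adverb.
At position 6, choosing adjective makes rule 5 impossible to satisfy; hence adverb.
At position 7, choosing adjective makes rule 5 impossible to satisfy; hence verb.
That leaves exactly one tagging: conjunction conjunction adjective conjunction adverb adverb verb verb adjective.
Checking: rule 1 ✓; rule 2 ✓; rule 3 ✓; rule 4 ✓; rule 5 ✓.

conjunction conjunction adjective conjunction adverb adverb verb verb adjective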